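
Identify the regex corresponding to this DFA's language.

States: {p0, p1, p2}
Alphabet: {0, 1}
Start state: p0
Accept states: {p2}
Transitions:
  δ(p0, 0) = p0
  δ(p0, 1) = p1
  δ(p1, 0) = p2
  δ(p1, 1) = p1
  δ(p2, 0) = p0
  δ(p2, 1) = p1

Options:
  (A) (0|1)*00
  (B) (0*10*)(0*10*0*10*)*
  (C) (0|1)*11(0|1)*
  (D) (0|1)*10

Check each option against the DFA on short strings; one disagreement eliminates an option:
  (A) (0|1)*00: on '00' the DFA goes p0 → p0 → p0 and rejects (p0 ∉ Accept), but the regex matches it → eliminate
  (B) (0*10*)(0*10*0*10*)*: on '1' the DFA goes p0 → p1 and rejects (p1 ∉ Accept), but the regex matches it → eliminate
  (C) (0|1)*11(0|1)*: on '10' the DFA goes p0 → p1 → p2 and accepts (p2 ∈ Accept), but the regex does not match it → eliminate
  (D) (0|1)*10: agrees with the DFA on every string of length ≤ 6
Only (D) is consistent with the DFA.
(D) (0|1)*10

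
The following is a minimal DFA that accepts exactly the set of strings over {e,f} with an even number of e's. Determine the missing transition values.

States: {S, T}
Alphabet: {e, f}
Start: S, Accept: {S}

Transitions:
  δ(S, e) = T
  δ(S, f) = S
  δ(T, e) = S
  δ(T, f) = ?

From the language and accept set, identify what each state tracks — S: even number of e's so far; T: odd number of e's so far.
Each missing δ(q, a) is the state matching the new tracked value after reading a.
δ(T, f) = T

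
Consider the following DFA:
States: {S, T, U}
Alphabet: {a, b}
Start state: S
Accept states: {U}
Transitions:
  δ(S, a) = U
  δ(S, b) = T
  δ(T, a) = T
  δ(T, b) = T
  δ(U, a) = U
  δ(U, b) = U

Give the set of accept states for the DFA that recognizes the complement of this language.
Complement accept states = All states \ Original accept states
= {S, T, U} \ {U}
{S, T}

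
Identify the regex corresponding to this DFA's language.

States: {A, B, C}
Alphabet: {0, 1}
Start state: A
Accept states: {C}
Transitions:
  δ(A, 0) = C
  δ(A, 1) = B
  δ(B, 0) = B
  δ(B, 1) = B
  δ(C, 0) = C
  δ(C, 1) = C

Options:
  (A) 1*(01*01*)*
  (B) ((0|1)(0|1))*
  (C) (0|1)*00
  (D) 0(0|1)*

Check each option against the DFA on short strings; one disagreement eliminates an option:
  (A) 1*(01*01*)*: on ε the DFA stays in A and rejects (A ∉ Accept), but the regex matches it → eliminate
  (B) ((0|1)(0|1))*: on ε the DFA stays in A and rejects (A ∉ Accept), but the regex matches it → eliminate
  (C) (0|1)*00: on '0' the DFA goes A → C and accepts (C ∈ Accept), but the regex does not match it → eliminate
  (D) 0(0|1)*: agrees with the DFA on every string of length ≤ 6
Only (D) is consistent with the DFA.
(D) 0(0|1)*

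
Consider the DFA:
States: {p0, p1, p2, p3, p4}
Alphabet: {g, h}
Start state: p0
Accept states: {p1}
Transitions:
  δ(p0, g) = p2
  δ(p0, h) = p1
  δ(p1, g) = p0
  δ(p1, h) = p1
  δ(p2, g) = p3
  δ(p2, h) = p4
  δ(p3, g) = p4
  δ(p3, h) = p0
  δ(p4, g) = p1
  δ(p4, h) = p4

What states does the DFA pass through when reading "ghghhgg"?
read 'g': p0 → p2
  read 'h': p2 → p4
  read 'g': p4 → p1
  read 'h': p1 → p1
  read 'h': p1 → p1
  read 'g': p1 → p0
  read 'g': p0 → p2
p0 -> p2 -> p4 -> p1 -> p1 -> p1 -> p0 -> p2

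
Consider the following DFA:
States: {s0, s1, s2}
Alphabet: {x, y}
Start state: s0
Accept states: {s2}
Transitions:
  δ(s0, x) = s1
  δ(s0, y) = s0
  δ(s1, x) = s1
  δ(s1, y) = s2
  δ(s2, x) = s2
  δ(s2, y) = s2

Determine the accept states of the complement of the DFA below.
Complement accept states = All states \ Original accept states
= {s0, s1, s2} \ {s2}
{s0, s1}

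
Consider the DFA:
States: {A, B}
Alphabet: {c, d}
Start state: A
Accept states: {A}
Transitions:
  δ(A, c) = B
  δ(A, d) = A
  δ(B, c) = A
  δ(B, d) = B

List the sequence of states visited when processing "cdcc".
read 'c': A → B
  read 'd': B → B
  read 'c': B → A
  read 'c': A → B
A -> B -> B -> A -> B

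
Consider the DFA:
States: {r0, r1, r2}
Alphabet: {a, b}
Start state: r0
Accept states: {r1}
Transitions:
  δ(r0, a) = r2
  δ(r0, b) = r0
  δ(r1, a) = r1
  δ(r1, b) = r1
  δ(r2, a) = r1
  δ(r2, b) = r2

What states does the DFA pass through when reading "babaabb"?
read 'b': r0 → r0
  read 'a': r0 → r2
  read 'b': r2 → r2
  read 'a': r2 → r1
  read 'a': r1 → r1
  read 'b': r1 → r1
  read 'b': r1 → r1
r0 -> r0 -> r2 -> r2 -> r1 -> r1 -> r1 -> r1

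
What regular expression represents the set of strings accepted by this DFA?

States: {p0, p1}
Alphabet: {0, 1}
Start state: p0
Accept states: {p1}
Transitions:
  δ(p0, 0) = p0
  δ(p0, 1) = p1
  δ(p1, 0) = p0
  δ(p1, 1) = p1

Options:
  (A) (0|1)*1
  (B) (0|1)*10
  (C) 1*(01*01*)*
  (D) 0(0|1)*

Check each option against the DFA on short strings; one disagreement eliminates an option:
  (A) (0|1)*1: agrees with the DFA on every string of length ≤ 6
  (B) (0|1)*10: on '1' the DFA goes p0 → p1 and accepts (p1 ∈ Accept), but the regex does not match it → eliminate
  (C) 1*(01*01*)*: on ε the DFA stays in p0 and rejects (p0 ∉ Accept), but the regex matches it → eliminate
  (D) 0(0|1)*: on '0' the DFA goes p0 → p0 and rejects (p0 ∉ Accept), but the regex matches it → eliminate
Only (A) is consistent with the DFA.
(A) (0|1)*1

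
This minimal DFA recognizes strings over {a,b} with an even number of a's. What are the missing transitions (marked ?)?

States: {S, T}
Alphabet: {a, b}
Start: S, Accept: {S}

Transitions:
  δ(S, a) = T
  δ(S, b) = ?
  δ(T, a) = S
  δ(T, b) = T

From the language and accept set, identify what each state tracks — S: even number of a's so far; T: odd number of a's so far.
Each missing δ(q, a) is the state matching the new tracked value after reading a.
δ(S, b) = S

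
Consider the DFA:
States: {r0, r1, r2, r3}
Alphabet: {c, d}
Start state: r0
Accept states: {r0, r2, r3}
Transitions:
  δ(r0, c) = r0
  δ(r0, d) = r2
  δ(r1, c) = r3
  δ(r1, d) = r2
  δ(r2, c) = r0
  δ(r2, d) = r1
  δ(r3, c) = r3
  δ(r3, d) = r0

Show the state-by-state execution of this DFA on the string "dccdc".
read 'd': r0 → r2
  read 'c': r2 → r0
  read 'c': r0 → r0
  read 'd': r0 → r2
  read 'c': r2 → r0
r0 -> r2 -> r0 -> r0 -> r2 -> r0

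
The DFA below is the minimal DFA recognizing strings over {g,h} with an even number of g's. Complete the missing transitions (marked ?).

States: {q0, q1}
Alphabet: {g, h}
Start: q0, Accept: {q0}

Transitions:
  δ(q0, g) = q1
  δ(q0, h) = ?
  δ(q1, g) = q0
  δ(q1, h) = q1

From the language and accept set, identify what each state tracks — q0: even number of g's so far; q1: odd number of g's so far.
Each missing δ(q, a) is the state matching the new tracked value after reading a.
δ(q0, h) = q0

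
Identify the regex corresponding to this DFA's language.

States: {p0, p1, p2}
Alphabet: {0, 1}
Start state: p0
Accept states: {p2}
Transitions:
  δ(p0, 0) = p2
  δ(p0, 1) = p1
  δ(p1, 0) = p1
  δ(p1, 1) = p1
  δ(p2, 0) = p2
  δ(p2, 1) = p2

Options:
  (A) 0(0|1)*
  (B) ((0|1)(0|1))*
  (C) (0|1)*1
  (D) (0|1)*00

Check each option against the DFA on short strings; one disagreement eliminates an option:
  (A) 0(0|1)*: agrees with the DFA on every string of length ≤ 6
  (B) ((0|1)(0|1))*: on ε the DFA stays in p0 and rejects (p0 ∉ Accept), but the regex matches it → eliminate
  (C) (0|1)*1: on '0' the DFA goes p0 → p2 and accepts (p2 ∈ Accept), but the regex does not match it → eliminate
  (D) (0|1)*00: on '0' the DFA goes p0 → p2 and accepts (p2 ∈ Accept), but the regex does not match it → eliminate
Only (A) is consistent with the DFA.
(A) 0(0|1)*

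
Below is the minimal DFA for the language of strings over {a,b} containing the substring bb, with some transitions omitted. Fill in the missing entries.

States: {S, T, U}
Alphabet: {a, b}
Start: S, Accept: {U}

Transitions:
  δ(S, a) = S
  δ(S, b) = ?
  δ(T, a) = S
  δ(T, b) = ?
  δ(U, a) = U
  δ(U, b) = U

From the language and accept set, identify what each state tracks — S: no progress toward bb; T: one trailing b; U: substring bb seen.
Each missing δ(q, a) is the state matching the new tracked value after reading a.
δ(S, b) = T; δ(T, b) = U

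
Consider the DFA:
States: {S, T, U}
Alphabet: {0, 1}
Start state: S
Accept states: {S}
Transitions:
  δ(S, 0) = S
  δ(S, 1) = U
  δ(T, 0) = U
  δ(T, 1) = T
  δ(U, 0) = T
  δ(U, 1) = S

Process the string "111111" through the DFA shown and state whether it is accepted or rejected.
Processing string "111111":
  S --1--> U
  U --1--> S
  S --1--> U
  U --1--> S
  S --1--> U
  U --1--> S
Final state: S
Accept states: {S}
Yes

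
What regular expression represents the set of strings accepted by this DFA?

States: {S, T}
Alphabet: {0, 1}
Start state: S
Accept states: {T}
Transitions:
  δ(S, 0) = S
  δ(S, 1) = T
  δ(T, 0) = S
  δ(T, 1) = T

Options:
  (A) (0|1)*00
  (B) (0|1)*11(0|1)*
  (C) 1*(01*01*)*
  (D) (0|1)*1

Check each option against the DFA on short strings; one disagreement eliminates an option:
  (A) (0|1)*00: on '1' the DFA goes S → T and accepts (T ∈ Accept), but the regex does not match it → eliminate
  (B) (0|1)*11(0|1)*: on '1' the DFA goes S → T and accepts (T ∈ Accept), but the regex does not match it → eliminate
  (C) 1*(01*01*)*: on ε the DFA stays in S and rejects (S ∉ Accept), but the regex matches it → eliminate
  (D) (0|1)*1: agrees with the DFA on every string of length ≤ 6
Only (D) is consistent with the DFA.
(D) (0|1)*1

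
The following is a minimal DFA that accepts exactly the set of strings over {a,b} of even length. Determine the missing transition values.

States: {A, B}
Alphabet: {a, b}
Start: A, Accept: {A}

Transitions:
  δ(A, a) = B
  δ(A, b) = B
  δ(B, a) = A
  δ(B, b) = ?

From the language and accept set, identify what each state tracks — A: even length so far; B: odd length so far.
Each missing δ(q, a) is the state matching the new tracked value after reading a.
δ(B, b) = A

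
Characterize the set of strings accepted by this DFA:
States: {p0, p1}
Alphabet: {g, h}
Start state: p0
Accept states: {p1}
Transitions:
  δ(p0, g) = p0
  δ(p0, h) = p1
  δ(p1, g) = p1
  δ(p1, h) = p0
Testing a few strings:
  'g' → reject
  'gh' → accept
  'hgg' → accept
  'ggg' → reject
State roles: p0=even number of h's so far; p1=odd number of h's so far
All strings over {g,h} with an odd number of h's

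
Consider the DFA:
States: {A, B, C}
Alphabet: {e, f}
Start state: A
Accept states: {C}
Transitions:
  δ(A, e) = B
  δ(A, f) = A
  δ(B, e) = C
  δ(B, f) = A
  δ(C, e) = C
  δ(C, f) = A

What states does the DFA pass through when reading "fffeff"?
read 'f': A → A
  read 'f': A → A
  read 'f': A → A
  read 'e': A → B
  read 'f': B → A
  read 'f': A → A
A -> A -> A -> A -> B -> A -> A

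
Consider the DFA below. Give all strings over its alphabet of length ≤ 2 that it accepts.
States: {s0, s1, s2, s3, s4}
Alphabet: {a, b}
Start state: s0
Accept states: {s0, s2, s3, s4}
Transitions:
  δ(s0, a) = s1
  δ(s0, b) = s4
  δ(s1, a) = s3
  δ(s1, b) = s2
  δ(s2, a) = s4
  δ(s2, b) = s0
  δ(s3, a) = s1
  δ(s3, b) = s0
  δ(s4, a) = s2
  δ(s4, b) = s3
ε, b, aa, ab, ba, bb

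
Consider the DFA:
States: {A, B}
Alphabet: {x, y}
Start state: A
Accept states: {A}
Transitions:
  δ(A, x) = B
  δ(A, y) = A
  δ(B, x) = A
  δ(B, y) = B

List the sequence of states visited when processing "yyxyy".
read 'y': A → A
  read 'y': A → A
  read 'x': A → B
  read 'y': B → B
  read 'y': B → B
A -> A -> A -> B -> B -> B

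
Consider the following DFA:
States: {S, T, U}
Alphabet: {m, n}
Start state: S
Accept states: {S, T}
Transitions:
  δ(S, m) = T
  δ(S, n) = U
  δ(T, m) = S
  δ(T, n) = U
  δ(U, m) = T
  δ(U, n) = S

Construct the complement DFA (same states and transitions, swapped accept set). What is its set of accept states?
Complement accept states = All states \ Original accept states
= {S, T, U} \ {S, T}
{U}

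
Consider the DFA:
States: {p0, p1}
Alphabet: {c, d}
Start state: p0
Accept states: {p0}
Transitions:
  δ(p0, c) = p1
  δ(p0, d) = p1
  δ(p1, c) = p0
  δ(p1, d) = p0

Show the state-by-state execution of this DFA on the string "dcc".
read 'd': p0 → p1
  read 'c': p1 → p0
  read 'c': p0 → p1
p0 -> p1 -> p0 -> p1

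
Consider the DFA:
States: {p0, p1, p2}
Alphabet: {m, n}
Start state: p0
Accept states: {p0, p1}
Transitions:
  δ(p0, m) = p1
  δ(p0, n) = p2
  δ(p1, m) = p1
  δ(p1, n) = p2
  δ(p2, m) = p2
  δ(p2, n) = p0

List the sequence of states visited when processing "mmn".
read 'm': p0 → p1
  read 'm': p1 → p1
  read 'n': p1 → p2
p0 -> p1 -> p1 -> p2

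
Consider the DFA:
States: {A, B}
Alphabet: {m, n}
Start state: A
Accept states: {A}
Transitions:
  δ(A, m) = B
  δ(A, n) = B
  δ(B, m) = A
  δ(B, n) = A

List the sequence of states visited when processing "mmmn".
read 'm': A → B
  read 'm': B → A
  read 'm': A → B
  read 'n': B → A
A -> B -> A -> B -> A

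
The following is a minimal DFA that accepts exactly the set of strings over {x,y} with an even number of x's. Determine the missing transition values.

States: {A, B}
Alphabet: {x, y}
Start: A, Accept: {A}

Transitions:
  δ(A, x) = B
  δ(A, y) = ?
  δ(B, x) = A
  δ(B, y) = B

From the language and accept set, identify what each state tracks — A: even number of x's so far; B: odd number of x's so far.
Each missing δ(q, a) is the state matching the new tracked value after reading a.
δ(A, y) = A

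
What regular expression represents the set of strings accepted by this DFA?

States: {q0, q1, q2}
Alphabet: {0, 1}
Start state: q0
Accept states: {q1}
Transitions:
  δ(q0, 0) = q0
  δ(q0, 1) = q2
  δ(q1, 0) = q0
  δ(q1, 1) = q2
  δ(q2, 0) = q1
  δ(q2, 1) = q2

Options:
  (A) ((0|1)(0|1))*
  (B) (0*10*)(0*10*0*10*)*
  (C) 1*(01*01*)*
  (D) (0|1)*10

Check each option against the DFA on short strings; one disagreement eliminates an option:
  (A) ((0|1)(0|1))*: on ε the DFA stays in q0 and rejects (q0 ∉ Accept), but the regex matches it → eliminate
  (B) (0*10*)(0*10*0*10*)*: on '1' the DFA goes q0 → q2 and rejects (q2 ∉ Accept), but the regex matches it → eliminate
  (C) 1*(01*01*)*: on ε the DFA stays in q0 and rejects (q0 ∉ Accept), but the regex matches it → eliminate
  (D) (0|1)*10: agrees with the DFA on every string of length ≤ 6
Only (D) is consistent with the DFA.
(D) (0|1)*10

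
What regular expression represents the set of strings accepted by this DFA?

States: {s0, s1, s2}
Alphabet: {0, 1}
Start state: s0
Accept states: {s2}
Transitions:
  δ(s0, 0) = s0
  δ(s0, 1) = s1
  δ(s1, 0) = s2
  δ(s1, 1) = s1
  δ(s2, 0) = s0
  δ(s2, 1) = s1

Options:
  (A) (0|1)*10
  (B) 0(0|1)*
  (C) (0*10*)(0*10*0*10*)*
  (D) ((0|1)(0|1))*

Check each option against the DFA on short strings; one disagreement eliminates an option:
  (A) (0|1)*10: agrees with the DFA on every string of length ≤ 6
  (B) 0(0|1)*: on '0' the DFA goes s0 → s0 and rejects (s0 ∉ Accept), but the regex matches it → eliminate
  (C) (0*10*)(0*10*0*10*)*: on '1' the DFA goes s0 → s1 and rejects (s1 ∉ Accept), but the regex matches it → eliminate
  (D) ((0|1)(0|1))*: on ε the DFA stays in s0 and rejects (s0 ∉ Accept), but the regex matches it → eliminate
Only (A) is consistent with the DFA.
(A) (0|1)*10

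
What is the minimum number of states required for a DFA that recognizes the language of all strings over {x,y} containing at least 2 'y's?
By Myhill–Nerode, count the distinguishable equivalence classes: 3 classes — having seen 0, 1, or ≥2 copies of 'y'; any two classes i < j (j ≤ 2) are distinguished by the string y^(2−j), which takes class j to 2 copies (accepted) but leaves class i below 2 (rejected).
3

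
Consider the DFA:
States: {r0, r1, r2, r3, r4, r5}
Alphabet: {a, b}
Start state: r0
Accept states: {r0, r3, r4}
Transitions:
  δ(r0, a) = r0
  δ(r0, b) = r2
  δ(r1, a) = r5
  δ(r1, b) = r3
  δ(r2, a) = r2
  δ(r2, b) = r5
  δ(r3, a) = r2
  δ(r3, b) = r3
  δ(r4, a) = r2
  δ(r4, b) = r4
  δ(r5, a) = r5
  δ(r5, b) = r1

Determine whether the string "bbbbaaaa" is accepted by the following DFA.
Processing string "bbbbaaaa":
  r0 --b--> r2
  r2 --b--> r5
  r5 --b--> r1
  r1 --b--> r3
  r3 --a--> r2
  r2 --a--> r2
  r2 --a--> r2
  r2 --a--> r2
Final state: r2
Accept states: {r0, r3, r4}
No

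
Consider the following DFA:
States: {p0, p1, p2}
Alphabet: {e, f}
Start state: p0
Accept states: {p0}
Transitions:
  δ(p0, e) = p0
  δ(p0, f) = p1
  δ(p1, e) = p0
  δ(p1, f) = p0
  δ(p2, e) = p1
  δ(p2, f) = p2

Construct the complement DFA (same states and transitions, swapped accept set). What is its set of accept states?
Complement accept states = All states \ Original accept states
= {p0, p1, p2} \ {p0}
{p1, p2}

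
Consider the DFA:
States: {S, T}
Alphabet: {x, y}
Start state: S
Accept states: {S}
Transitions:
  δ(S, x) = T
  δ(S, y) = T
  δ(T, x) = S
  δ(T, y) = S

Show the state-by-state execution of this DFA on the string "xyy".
read 'x': S → T
  read 'y': T → S
  read 'y': S → T
S -> T -> S -> T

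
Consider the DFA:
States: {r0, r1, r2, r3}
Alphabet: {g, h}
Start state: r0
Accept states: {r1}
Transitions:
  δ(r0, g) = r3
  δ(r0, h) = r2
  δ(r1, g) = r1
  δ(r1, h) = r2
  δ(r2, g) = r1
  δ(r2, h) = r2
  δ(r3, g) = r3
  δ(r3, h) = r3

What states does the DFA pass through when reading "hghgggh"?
read 'h': r0 → r2
  read 'g': r2 → r1
  read 'h': r1 → r2
  read 'g': r2 → r1
  read 'g': r1 → r1
  read 'g': r1 → r1
  read 'h': r1 → r2
r0 -> r2 -> r1 -> r2 -> r1 -> r1 -> r1 -> r2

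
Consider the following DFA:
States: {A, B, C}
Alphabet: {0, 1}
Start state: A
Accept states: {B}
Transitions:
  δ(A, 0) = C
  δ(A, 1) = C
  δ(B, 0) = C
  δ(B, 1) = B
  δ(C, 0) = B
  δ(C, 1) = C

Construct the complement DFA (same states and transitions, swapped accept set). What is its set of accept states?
Complement accept states = All states \ Original accept states
= {A, B, C} \ {B}
{A, C}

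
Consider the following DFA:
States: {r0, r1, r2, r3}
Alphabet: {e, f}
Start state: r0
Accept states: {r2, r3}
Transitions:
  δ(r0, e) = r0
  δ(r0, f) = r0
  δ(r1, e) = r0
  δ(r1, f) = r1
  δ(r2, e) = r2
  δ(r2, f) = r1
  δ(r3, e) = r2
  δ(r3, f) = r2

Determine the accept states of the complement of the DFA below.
Complement accept states = All states \ Original accept states
= {r0, r1, r2, r3} \ {r2, r3}
{r0, r1}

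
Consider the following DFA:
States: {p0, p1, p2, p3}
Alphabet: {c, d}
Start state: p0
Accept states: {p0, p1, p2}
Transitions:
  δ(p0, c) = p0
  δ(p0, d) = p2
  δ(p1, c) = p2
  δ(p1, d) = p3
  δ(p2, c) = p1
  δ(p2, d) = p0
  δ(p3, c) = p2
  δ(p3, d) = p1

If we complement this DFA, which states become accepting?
Complement accept states = All states \ Original accept states
= {p0, p1, p2, p3} \ {p0, p1, p2}
{p3}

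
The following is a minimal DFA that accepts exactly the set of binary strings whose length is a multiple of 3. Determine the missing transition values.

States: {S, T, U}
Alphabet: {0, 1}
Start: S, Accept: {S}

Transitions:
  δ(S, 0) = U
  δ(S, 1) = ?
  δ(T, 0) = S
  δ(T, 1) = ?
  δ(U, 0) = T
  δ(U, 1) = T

From the language and accept set, identify what each state tracks — S: length ≡ 0 (mod 3); T: length ≡ 2 (mod 3); U: length ≡ 1 (mod 3).
Each missing δ(q, a) is the state matching the new tracked value after reading a.
δ(S, 1) = U; δ(T, 1) = S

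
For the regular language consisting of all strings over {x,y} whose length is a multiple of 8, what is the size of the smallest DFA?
By Myhill–Nerode, count the distinguishable equivalence classes: 8 classes — one per residue of the length mod 8; class i is distinguished from class j by any string of length (8 − i) mod 8.
8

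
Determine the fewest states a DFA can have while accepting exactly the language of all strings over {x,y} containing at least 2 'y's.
By Myhill–Nerode, count the distinguishable equivalence classes: 3 classes — having seen 0, 1, or ≥2 copies of 'y'; any two classes i < j (j ≤ 2) are distinguished by the string y^(2−j), which takes class j to 2 copies (accepted) but leaves class i below 2 (rejected).
3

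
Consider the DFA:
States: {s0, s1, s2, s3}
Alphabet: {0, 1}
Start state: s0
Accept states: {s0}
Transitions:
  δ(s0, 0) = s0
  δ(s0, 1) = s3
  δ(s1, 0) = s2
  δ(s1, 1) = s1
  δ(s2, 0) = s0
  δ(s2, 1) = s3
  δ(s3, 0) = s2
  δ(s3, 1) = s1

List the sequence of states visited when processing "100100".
read '1': s0 → s3
  read '0': s3 → s2
  read '0': s2 → s0
  read '1': s0 → s3
  read '0': s3 → s2
  read '0': s2 → s0
s0 -> s3 -> s2 -> s0 -> s3 -> s2 -> s0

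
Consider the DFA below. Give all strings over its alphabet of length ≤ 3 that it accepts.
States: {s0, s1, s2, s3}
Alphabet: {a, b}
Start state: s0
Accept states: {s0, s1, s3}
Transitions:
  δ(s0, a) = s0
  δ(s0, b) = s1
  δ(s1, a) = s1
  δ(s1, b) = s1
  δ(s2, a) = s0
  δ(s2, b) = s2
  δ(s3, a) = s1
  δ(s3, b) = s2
ε, a, b, aa, ab, ba, bb, aaa, aab, aba, abb, baa, bab, bba, bbb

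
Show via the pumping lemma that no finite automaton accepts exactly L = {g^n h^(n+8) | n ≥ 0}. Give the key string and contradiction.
Assume L is regular with pumping length p. Idea: pumping the g-block breaks the fixed offset of 8.
Choose s = g^p h^(p+8) ∈ L. By the pumping lemma, s = xyz with |xy| ≤ p, |y| > 0, so y = g^k with k ≥ 1. Then xy²z = g^(p+k) h^(p+8). For this to be in L we would need p+8 = (p+k)+8, i.e. k = 0, contradicting k ≥ 1. So xy²z ∉ L.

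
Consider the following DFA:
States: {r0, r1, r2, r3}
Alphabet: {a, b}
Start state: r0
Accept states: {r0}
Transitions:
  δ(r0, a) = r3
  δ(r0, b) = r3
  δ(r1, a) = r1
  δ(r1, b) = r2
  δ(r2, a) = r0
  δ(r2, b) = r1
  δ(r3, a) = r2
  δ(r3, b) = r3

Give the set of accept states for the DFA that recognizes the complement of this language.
Complement accept states = All states \ Original accept states
= {r0, r1, r2, r3} \ {r0}
{r1, r2, r3}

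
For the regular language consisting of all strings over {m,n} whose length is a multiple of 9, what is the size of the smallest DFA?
By Myhill–Nerode, count the distinguishable equivalence classes: 9 classes — one per residue of the length mod 9; class i is distinguished from class j by any string of length (9 − i) mod 9.
9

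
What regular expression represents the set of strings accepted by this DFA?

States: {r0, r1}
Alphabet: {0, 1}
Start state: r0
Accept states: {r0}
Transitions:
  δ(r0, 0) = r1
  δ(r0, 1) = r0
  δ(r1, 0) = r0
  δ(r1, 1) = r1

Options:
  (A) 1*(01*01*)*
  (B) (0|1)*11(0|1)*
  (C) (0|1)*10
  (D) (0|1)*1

Check each option against the DFA on short strings; one disagreement eliminates an option:
  (A) 1*(01*01*)*: agrees with the DFA on every string of length ≤ 6
  (B) (0|1)*11(0|1)*: on ε the DFA stays in r0 and accepts (r0 ∈ Accept), but the regex does not match it → eliminate
  (C) (0|1)*10: on ε the DFA stays in r0 and accepts (r0 ∈ Accept), but the regex does not match it → eliminate
  (D) (0|1)*1: on ε the DFA stays in r0 and accepts (r0 ∈ Accept), but the regex does not match it → eliminate
Only (A) is consistent with the DFA.
(A) 1*(01*01*)*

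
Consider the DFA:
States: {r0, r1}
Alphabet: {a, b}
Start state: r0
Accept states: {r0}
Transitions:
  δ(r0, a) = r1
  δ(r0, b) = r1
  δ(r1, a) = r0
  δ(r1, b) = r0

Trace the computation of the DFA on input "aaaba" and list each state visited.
read 'a': r0 → r1
  read 'a': r1 → r0
  read 'a': r0 → r1
  read 'b': r1 → r0
  read 'a': r0 → r1
r0 -> r1 -> r0 -> r1 -> r0 -> r1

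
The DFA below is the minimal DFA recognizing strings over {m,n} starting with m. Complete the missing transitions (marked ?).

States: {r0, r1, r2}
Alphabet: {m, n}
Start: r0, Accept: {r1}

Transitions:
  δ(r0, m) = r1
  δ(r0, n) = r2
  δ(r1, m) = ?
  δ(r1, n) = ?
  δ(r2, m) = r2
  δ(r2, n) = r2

From the language and accept set, identify what each state tracks — r0: no input read; r1: started with m; r2: started with n (dead).
Each missing δ(q, a) is the state matching the new tracked value after reading a.
δ(r1, m) = r1; δ(r1, n) = r1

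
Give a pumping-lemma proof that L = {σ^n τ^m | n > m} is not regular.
Assume L is regular with pumping length p. Idea: pumping down the σ-block drops the σ-count to at most the τ-count.
Choose s = σ^(p+1) τ^p ∈ L (|s| = 2p+1 ≥ p). By the pumping lemma, s = xyz with |xy| ≤ p, |y| > 0, so y = σ^k with k ≥ 1. Take i = 0: xz = σ^(p+1−k) τ^p. Since k ≥ 1, p+1−k ≤ p, so the number of σ's is no longer strictly greater than the number of τ's, hence xz ∉ L.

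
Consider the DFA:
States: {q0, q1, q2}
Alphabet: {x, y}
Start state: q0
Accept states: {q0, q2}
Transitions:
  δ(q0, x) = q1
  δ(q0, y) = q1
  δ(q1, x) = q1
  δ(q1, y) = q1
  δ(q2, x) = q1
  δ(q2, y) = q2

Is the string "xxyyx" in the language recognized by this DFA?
Processing string "xxyyx":
  q0 --x--> q1
  q1 --x--> q1
  q1 --y--> q1
  q1 --y--> q1
  q1 --x--> q1
Final state: q1
Accept states: {q0, q2}
No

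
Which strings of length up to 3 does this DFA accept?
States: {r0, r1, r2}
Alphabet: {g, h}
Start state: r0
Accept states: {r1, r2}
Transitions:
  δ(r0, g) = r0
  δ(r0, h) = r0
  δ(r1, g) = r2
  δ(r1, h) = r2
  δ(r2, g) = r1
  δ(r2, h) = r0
None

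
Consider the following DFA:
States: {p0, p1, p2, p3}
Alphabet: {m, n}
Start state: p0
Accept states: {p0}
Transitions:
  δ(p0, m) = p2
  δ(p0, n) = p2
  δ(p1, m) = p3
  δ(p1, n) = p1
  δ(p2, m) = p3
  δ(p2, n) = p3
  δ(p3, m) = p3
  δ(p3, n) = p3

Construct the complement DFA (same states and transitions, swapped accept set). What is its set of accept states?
Complement accept states = All states \ Original accept states
= {p0, p1, p2, p3} \ {p0}
{p1, p2, p3}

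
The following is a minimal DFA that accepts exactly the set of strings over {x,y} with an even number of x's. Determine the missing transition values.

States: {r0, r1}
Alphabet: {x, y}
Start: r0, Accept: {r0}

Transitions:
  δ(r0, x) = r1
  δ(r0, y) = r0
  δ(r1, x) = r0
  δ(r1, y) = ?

From the language and accept set, identify what each state tracks — r0: even number of x's so far; r1: odd number of x's so far.
Each missing δ(q, a) is the state matching the new tracked value after reading a.
δ(r1, y) = r1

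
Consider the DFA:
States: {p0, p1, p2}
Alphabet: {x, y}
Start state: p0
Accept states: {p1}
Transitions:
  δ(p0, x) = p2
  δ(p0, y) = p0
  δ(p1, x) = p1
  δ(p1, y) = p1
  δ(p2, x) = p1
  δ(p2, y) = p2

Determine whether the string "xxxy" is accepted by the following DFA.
Processing string "xxxy":
  p0 --x--> p2
  p2 --x--> p1
  p1 --x--> p1
  p1 --y--> p1
Final state: p1
Accept states: {p1}
Yes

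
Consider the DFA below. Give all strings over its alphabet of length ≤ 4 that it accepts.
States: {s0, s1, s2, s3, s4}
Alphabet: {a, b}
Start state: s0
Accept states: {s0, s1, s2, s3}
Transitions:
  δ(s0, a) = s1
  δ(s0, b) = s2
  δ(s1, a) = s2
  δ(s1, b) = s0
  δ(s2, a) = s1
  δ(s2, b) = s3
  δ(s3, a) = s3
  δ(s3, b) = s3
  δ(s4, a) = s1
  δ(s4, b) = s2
ε, a, b, aa, ab, ba, bb, aaa, aab, aba, abb, baa, bab, bba, bbb, aaaa, aaab, aaba, aabb, abaa, abab, abba, abbb, baaa, baab, baba, babb, bbaa, bbab, bbba, bbbb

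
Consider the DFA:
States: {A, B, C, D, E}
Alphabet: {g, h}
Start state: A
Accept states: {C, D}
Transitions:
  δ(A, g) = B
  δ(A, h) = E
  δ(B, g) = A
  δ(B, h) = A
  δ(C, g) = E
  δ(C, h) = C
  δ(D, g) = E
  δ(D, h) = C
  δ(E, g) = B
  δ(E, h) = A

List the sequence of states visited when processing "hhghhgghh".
read 'h': A → E
  read 'h': E → A
  read 'g': A → B
  read 'h': B → A
  read 'h': A → E
  read 'g': E → B
  read 'g': B → A
  read 'h': A → E
  read 'h': E → A
A -> E -> A -> B -> A -> E -> B -> A -> E -> A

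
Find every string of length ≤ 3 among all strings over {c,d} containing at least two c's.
cc, ccc, ccd, cdc, dcc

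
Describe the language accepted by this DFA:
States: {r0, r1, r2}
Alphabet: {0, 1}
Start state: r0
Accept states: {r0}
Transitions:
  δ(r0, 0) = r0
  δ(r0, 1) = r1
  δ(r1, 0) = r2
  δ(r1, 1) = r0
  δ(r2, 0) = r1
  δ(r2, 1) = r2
Testing a few strings:
  '0110' → accept
  '01' → reject
  '111' → reject
  '0' → accept
State roles: r0=value ≡ 0 (mod 3); r1=value ≡ 1 (mod 3); r2=value ≡ 2 (mod 3)
All binary strings representing a multiple of 3 (read in base 2; leading zeros allowed and ε counts as 0)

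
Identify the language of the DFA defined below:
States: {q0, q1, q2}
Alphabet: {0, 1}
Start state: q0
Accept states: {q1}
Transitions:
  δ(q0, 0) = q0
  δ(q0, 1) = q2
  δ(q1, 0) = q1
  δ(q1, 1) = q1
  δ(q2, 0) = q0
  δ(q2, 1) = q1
Testing a few strings:
  '11' → accept
  '01' → reject
  '1000' → reject
  '0' → reject
State roles: q0=no progress toward 11; q1=substring 11 seen; q2=one trailing 1
All binary strings containing the substring 11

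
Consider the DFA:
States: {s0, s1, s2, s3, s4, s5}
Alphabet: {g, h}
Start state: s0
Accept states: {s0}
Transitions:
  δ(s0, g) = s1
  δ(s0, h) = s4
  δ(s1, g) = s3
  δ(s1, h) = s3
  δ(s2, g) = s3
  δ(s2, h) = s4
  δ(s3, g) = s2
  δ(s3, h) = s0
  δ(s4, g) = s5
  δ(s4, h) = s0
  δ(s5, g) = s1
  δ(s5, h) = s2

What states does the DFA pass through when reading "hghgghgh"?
read 'h': s0 → s4
  read 'g': s4 → s5
  read 'h': s5 → s2
  read 'g': s2 → s3
  read 'g': s3 → s2
  read 'h': s2 → s4
  read 'g': s4 → s5
  read 'h': s5 → s2
s0 -> s4 -> s5 -> s2 -> s3 -> s2 -> s4 -> s5 -> s2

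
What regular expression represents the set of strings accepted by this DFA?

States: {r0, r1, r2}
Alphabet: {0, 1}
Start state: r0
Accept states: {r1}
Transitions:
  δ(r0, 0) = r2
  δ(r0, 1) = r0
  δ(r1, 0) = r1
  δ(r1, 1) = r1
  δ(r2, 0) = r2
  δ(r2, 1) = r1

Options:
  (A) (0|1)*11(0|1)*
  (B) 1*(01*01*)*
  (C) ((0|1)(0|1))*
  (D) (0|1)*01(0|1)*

Check each option against the DFA on short strings; one disagreement eliminates an option:
  (A) (0|1)*11(0|1)*: on '01' the DFA goes r0 → r2 → r1 and accepts (r1 ∈ Accept), but the regex does not match it → eliminate
  (B) 1*(01*01*)*: on ε the DFA stays in r0 and rejects (r0 ∉ Accept), but the regex matches it → eliminate
  (C) ((0|1)(0|1))*: on ε the DFA stays in r0 and rejects (r0 ∉ Accept), but the regex matches it → eliminate
  (D) (0|1)*01(0|1)*: agrees with the DFA on every string of length ≤ 6
Only (D) is consistent with the DFA.
(D) (0|1)*01(0|1)*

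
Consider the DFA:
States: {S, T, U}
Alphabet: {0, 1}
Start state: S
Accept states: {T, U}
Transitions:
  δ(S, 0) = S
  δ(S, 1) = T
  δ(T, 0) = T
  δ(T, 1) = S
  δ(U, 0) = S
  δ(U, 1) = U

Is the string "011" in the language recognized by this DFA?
Processing string "011":
  S --0--> S
  S --1--> T
  T --1--> S
Final state: S
Accept states: {T, U}
No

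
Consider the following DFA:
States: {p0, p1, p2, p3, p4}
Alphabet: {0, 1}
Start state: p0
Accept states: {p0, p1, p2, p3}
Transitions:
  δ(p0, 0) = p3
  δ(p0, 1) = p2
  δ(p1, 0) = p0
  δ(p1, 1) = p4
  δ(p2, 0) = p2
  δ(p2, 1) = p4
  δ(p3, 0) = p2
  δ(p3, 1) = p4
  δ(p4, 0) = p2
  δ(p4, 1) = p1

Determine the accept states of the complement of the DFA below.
Complement accept states = All states \ Original accept states
= {p0, p1, p2, p3, p4} \ {p0, p1, p2, p3}
{p4}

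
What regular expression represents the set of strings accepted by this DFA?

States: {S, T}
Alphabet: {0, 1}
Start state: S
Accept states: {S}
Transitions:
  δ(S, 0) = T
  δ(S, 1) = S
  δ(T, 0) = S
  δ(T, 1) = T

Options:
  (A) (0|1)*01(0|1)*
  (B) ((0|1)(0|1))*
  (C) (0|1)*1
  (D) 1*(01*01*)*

Check each option against the DFA on short strings; one disagreement eliminates an option:
  (A) (0|1)*01(0|1)*: on ε the DFA stays in S and accepts (S ∈ Accept), but the regex does not match it → eliminate
  (B) ((0|1)(0|1))*: on '1' the DFA goes S → S and accepts (S ∈ Accept), but the regex does not match it → eliminate
  (C) (0|1)*1: on ε the DFA stays in S and accepts (S ∈ Accept), but the regex does not match it → eliminate
  (D) 1*(01*01*)*: agrees with the DFA on every string of length ≤ 6
Only (D) is consistent with the DFA.
(D) 1*(01*01*)*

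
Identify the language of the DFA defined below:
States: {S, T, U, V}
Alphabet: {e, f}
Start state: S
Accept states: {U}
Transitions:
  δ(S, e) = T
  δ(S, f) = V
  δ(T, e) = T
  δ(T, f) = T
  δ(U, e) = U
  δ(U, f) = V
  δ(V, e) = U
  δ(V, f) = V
Testing a few strings:
  'eef' → reject
  'eeef' → reject
  'eff' → reject
  'efe' → reject
State roles: S=no input read; T=started with e (dead); U=started with f, last symbol e; V=started with f, last symbol f
All strings over {e,f} that start with f and end with e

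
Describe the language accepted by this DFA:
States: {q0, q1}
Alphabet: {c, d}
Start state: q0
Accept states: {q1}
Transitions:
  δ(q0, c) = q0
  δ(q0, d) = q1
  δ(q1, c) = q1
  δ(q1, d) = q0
Testing a few strings:
  'd' → accept
  'cc' → reject
  'dd' → reject
  'c' → reject
State roles: q0=even number of d's so far; q1=odd number of d's so far
All strings over {c,d} with an odd number of d's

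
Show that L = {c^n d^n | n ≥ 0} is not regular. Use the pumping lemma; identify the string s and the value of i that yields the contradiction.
Assume L is regular with pumping length p. Idea: pumping the c-block changes the count balance.
Choose s = c^p d^p (length 2p ≥ p). By the pumping lemma, s = xyz with |xy| ≤ p, |y| > 0. So y = c^k for some k > 0 (since xy is entirely within the c's). Pumping gives xy²z = c^(p+k) d^p, which is not in L since p+k ≠ p.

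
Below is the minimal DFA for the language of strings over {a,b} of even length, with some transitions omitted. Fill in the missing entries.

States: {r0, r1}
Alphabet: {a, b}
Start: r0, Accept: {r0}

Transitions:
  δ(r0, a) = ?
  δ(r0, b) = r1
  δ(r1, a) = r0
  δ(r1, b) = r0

From the language and accept set, identify what each state tracks — r0: even length so far; r1: odd length so far.
Each missing δ(q, a) is the state matching the new tracked value after reading a.
δ(r0, a) = r1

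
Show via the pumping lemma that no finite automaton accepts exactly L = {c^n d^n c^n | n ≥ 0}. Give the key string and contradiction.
Assume L is regular with pumping length p. Idea: pumping the first c-block unbalances it against the other two.
Choose s = c^p d^p c^p ∈ L (|s| = 3p ≥ p). By the pumping lemma, s = xyz with |xy| ≤ p, |y| > 0, so y = c^k with k ≥ 1, inside the first c-block. Then xy²z = c^(p+k) d^p c^p. The first block has length p+k ≠ p, so the three block lengths are no longer equal and xy²z ∉ L.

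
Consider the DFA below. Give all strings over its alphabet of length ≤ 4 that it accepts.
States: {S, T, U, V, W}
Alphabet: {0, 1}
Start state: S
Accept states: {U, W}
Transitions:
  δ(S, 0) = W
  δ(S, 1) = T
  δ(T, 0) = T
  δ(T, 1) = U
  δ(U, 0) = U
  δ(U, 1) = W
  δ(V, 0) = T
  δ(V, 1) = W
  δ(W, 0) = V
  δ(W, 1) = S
0, 11, 001, 010, 101, 110, 111, 0001, 0111, 1001, 1010, 1011, 1100, 1101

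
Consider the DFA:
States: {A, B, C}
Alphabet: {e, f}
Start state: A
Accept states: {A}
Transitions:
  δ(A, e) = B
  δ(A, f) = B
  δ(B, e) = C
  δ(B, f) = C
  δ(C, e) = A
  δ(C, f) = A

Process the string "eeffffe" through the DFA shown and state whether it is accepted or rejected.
Processing string "eeffffe":
  A --e--> B
  B --e--> C
  C --f--> A
  A --f--> B
  B --f--> C
  C --f--> A
  A --e--> B
Final state: B
Accept states: {A}
No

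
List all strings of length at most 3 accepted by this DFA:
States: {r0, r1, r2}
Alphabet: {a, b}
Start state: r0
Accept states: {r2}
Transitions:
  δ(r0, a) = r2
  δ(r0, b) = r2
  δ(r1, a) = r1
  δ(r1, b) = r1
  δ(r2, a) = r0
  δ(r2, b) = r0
a, b, aaa, aab, aba, abb, baa, bab, bba, bbb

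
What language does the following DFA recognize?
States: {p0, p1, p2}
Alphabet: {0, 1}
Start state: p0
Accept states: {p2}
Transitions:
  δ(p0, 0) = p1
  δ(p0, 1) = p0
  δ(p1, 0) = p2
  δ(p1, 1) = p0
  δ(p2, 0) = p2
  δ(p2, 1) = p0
Testing a few strings:
  '1' → reject
  '110' → reject
  '0101' → reject
  '101' → reject
State roles: p0=last symbol not 0; p1=one trailing 0; p2=two trailing 0's
All binary strings ending with 00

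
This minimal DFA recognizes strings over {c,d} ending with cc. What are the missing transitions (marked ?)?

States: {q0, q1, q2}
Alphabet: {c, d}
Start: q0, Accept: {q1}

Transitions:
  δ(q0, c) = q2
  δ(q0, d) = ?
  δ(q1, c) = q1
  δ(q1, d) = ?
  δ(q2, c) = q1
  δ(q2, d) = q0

From the language and accept set, identify what each state tracks — q0: last symbol not c; q1: two trailing c's; q2: one trailing c.
Each missing δ(q, a) is the state matching the new tracked value after reading a.
δ(q0, d) = q0; δ(q1, d) = q0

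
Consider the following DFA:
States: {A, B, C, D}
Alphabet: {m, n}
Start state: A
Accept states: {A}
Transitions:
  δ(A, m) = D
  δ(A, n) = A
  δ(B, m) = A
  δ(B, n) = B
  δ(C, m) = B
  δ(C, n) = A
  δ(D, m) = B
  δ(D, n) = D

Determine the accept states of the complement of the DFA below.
Complement accept states = All states \ Original accept states
= {A, B, C, D} \ {A}
{B, C, D}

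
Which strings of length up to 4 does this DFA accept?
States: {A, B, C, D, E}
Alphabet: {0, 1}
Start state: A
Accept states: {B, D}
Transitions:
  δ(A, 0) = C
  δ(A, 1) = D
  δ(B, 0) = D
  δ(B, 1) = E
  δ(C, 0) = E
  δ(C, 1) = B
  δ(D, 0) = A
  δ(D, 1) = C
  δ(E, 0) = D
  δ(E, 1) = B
1, 01, 000, 001, 010, 101, 111, 0010, 0110, 0111, 1001, 1100, 1101, 1110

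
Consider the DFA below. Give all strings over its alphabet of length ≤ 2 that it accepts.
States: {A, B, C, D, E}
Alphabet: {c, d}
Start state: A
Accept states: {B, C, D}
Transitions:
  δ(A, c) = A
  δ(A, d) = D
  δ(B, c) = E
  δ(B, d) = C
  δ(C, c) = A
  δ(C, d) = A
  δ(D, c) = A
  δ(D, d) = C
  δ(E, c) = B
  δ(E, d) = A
d, cd, dd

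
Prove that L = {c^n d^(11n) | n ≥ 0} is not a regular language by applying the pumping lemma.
Assume L is regular with pumping length p. Idea: pumping the c-block breaks the 1:11 ratio.
Choose s = c^p d^(11p) (length 12p ≥ p). By the pumping lemma, s = xyz with |xy| ≤ p, |y| > 0, so y = c^k with k ≥ 1. Then xy²z = c^(p+k) d^(11p). For this to be in L we would need 11p = 11(p+k), i.e. 11k = 0, contradicting k ≥ 1. So xy²z ∉ L.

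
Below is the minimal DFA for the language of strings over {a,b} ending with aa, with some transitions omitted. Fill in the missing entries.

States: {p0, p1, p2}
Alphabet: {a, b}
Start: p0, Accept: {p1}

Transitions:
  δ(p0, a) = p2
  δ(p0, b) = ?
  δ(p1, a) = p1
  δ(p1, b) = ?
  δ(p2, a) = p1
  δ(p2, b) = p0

From the language and accept set, identify what each state tracks — p0: last symbol not a; p1: two trailing a's; p2: one trailing a.
Each missing δ(q, a) is the state matching the new tracked value after reading a.
δ(p0, b) = p0; δ(p1, b) = p0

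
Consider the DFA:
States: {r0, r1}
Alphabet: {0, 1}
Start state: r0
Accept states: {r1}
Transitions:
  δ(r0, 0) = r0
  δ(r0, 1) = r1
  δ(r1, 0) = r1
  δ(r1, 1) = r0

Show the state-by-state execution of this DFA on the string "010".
read '0': r0 → r0
  read '1': r0 → r1
  read '0': r1 → r1
r0 -> r0 -> r1 -> r1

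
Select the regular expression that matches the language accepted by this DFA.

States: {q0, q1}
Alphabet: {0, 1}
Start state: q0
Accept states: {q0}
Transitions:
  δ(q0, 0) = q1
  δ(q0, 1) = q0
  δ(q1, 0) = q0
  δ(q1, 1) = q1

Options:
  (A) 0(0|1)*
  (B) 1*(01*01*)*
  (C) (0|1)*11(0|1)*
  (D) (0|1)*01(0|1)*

Check each option against the DFA on short strings; one disagreement eliminates an option:
  (A) 0(0|1)*: on ε the DFA stays in q0 and accepts (q0 ∈ Accept), but the regex does not match it → eliminate
  (B) 1*(01*01*)*: agrees with the DFA on every string of length ≤ 6
  (C) (0|1)*11(0|1)*: on ε the DFA stays in q0 and accepts (q0 ∈ Accept), but the regex does not match it → eliminate
  (D) (0|1)*01(0|1)*: on ε the DFA stays in q0 and accepts (q0 ∈ Accept), but the regex does not match it → eliminate
Only (B) is consistent with the DFA.
(B) 1*(01*01*)*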